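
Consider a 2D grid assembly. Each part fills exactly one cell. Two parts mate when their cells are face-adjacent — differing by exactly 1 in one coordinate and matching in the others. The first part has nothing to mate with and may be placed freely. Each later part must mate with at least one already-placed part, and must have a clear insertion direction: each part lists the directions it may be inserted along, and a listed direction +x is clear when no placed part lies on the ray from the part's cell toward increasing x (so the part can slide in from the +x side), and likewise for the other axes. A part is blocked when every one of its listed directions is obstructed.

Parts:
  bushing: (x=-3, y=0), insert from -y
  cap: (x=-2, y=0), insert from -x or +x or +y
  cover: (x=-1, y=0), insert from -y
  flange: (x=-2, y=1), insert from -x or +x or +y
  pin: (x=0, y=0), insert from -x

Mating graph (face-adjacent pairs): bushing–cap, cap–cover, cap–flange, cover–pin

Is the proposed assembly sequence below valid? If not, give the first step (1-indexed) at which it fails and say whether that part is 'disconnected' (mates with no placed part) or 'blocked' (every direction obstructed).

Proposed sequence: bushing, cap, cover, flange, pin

Invalid at step 5 (blocked)

1. bushing@(-3, 0) [-y clear] — {bushing}
2. cap@(-2, 0) [+x clear] — {bushing, cap}
3. cover@(-1, 0) [-y clear] — {bushing, cap, cover}
4. flange@(-2, 1) [-x clear] — {bushing, cap, cover, flange}
5. pin@(0, 0) — -x all obstructed ⇒ blocked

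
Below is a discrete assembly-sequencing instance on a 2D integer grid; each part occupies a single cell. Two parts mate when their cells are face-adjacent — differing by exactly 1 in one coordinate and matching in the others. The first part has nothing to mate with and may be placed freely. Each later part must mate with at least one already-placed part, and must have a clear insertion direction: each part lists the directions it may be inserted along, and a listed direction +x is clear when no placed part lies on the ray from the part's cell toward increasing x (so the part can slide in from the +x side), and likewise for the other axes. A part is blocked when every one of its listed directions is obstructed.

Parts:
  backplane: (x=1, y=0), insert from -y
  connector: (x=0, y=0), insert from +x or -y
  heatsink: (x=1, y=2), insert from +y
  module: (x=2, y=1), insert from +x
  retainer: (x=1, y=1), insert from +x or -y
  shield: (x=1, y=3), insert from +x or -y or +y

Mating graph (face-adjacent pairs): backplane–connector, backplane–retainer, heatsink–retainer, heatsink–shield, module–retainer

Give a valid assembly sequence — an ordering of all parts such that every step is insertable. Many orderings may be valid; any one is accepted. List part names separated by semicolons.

1. module@(2, 1) [+x clear] — {module}
2. retainer@(1, 1) [-y clear] — {module, retainer}
3. heatsink@(1, 2) [+y clear] — {heatsink, module, retainer}
4. shield@(1, 3) [+x clear] — {heatsink, module, retainer, shield}
5. backplane@(1, 0) [-y clear] — {backplane, heatsink, module, retainer, shield}
6. connector@(0, 0) [-y clear] — {backplane, connector, heatsink, module, retainer, shield}

module; retainer; heatsink; shield; backplane; connector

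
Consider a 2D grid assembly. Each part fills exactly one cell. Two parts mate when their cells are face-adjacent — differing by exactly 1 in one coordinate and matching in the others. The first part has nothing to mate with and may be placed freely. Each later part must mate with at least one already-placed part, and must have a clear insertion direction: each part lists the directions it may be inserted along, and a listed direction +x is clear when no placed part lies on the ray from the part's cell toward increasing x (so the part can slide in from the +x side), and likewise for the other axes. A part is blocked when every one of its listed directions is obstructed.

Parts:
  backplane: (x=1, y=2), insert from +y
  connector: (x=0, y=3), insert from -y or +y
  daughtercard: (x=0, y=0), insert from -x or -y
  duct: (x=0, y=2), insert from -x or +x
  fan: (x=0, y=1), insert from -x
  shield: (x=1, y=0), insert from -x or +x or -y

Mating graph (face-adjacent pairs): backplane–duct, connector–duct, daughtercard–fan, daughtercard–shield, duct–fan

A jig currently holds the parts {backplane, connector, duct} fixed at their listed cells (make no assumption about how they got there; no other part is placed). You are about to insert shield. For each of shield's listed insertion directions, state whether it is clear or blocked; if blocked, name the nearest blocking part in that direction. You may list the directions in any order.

-x: ray from shield(1, 0) has no placed part ⇒ clear
+x: ray from shield(1, 0) has no placed part ⇒ clear
-y: ray from shield(1, 0) has no placed part ⇒ clear

+x: clear; -x: clear; -y: clear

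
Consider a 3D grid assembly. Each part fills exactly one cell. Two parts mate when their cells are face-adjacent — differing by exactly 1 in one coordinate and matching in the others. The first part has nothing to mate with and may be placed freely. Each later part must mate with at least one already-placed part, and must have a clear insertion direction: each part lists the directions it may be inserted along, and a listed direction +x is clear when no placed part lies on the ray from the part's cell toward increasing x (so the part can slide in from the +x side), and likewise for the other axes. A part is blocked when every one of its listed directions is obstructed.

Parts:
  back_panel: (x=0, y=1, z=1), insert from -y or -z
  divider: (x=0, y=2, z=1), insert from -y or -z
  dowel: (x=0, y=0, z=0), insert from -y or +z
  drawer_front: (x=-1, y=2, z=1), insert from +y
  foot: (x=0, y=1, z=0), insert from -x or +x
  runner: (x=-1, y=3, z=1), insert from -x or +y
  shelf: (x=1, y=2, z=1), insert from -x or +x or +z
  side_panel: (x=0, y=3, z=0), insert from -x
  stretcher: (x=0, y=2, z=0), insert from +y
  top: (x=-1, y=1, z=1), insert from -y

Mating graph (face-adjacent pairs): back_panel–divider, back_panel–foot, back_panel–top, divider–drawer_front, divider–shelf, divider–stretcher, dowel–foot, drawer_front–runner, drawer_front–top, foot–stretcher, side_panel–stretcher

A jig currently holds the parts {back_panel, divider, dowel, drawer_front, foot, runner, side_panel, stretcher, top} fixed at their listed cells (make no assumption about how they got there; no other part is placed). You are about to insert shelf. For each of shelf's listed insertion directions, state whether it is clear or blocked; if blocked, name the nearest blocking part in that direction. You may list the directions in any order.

+x: clear; +z: clear; -x: blocked by divider

-x: nearest on ray is divider@(0, 2, 1) ⇒ blocked
+x: ray from shelf(1, 2, 1) has no placed part ⇒ clear
+z: ray from shelf(1, 2, 1) has no placed part ⇒ clear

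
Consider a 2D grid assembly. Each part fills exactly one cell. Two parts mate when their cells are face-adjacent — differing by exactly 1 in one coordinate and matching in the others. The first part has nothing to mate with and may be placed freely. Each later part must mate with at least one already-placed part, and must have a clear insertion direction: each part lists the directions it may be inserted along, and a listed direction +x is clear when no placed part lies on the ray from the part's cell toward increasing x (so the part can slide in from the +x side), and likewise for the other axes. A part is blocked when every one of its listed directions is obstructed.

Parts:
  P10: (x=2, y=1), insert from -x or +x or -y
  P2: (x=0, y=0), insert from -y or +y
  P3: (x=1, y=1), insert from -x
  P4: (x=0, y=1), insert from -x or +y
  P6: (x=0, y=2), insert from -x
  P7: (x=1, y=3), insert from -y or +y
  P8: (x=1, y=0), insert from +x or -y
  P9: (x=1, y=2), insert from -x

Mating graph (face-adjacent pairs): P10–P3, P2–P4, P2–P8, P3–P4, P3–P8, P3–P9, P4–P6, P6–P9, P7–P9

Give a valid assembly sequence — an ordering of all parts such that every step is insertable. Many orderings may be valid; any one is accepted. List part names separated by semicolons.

1. P7@(1, 3) [-y clear] — {P7}
2. P9@(1, 2) [-x clear] — {P7, P9}
3. P6@(0, 2) [-x clear] — {P6, P7, P9}
4. P3@(1, 1) [-x clear] — {P3, P6, P7, P9}
5. P4@(0, 1) [-x clear] — {P3, P4, P6, P7, P9}
6. P2@(0, 0) [-y clear] — {P2, P3, P4, P6, P7, P9}
7. P8@(1, 0) [+x clear] — {P2, P3, P4, P6, P7, P8, P9}
8. P10@(2, 1) [+x clear] — {P10, P2, P3, P4, P6, P7, P8, P9}

P7; P9; P6; P3; P4; P2; P8; P10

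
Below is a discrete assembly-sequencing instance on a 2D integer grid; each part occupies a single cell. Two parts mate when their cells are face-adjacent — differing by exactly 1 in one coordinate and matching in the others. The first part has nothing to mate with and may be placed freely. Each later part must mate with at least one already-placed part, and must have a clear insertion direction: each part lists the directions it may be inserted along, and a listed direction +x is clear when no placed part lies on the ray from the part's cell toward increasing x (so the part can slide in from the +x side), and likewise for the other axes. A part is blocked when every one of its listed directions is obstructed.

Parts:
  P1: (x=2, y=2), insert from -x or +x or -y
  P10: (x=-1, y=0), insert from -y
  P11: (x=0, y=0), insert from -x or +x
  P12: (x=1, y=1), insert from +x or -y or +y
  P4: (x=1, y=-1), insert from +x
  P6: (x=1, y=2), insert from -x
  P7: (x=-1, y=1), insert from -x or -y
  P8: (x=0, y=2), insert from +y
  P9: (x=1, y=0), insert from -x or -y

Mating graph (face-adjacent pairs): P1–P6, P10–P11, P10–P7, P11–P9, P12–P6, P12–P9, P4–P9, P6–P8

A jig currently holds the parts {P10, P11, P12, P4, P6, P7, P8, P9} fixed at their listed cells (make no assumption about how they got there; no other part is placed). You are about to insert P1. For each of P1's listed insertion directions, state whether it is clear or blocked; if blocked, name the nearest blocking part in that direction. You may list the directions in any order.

-x: nearest on ray is P6@(1, 2) ⇒ blocked
+x: ray from P1(2, 2) has no placed part ⇒ clear
-y: ray from P1(2, 2) has no placed part ⇒ clear

+x: clear; -x: blocked by P6; -y: clear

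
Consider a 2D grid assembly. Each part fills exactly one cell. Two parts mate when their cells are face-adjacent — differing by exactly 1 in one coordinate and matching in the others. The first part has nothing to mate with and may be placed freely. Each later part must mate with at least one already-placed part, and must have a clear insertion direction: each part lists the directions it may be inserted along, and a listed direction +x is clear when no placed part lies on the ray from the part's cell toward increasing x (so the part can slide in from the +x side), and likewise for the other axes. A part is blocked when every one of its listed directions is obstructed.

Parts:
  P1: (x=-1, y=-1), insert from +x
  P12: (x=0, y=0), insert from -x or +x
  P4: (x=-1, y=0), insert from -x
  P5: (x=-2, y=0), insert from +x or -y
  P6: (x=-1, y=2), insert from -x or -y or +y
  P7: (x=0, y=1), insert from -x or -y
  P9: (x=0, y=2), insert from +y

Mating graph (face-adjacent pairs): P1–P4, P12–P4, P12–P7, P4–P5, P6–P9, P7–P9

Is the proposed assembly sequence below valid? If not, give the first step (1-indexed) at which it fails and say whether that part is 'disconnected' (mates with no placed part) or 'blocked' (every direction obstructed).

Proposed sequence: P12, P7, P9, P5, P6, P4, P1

Invalid at step 4 (disconnected)

1. P12@(0, 0) [-x clear] — {P12}
2. P7@(0, 1) [-x clear] — {P12, P7}
3. P9@(0, 2) [+y clear] — {P12, P7, P9}
4. P5@(-2, 0) — no placed neighbour ⇒ disconnected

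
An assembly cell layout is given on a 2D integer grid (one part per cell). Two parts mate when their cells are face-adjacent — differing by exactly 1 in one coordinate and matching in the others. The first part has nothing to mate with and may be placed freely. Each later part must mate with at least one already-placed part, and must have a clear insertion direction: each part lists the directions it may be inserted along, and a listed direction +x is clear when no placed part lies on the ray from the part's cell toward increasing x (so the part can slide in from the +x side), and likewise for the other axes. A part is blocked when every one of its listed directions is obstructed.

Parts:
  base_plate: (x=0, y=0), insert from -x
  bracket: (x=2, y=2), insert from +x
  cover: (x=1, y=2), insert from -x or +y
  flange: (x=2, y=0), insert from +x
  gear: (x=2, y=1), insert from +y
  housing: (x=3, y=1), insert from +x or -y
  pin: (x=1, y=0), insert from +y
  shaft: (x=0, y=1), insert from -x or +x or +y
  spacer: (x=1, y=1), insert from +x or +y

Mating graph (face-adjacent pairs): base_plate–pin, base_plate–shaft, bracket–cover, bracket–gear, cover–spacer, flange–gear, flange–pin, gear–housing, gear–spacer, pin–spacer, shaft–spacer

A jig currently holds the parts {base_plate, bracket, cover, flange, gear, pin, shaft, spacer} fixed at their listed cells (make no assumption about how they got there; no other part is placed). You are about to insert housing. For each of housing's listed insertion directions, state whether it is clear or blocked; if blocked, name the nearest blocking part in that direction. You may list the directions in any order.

+x: clear; -y: clear

+x: ray from housing(3, 1) has no placed part ⇒ clear
-y: ray from housing(3, 1) has no placed part ⇒ clear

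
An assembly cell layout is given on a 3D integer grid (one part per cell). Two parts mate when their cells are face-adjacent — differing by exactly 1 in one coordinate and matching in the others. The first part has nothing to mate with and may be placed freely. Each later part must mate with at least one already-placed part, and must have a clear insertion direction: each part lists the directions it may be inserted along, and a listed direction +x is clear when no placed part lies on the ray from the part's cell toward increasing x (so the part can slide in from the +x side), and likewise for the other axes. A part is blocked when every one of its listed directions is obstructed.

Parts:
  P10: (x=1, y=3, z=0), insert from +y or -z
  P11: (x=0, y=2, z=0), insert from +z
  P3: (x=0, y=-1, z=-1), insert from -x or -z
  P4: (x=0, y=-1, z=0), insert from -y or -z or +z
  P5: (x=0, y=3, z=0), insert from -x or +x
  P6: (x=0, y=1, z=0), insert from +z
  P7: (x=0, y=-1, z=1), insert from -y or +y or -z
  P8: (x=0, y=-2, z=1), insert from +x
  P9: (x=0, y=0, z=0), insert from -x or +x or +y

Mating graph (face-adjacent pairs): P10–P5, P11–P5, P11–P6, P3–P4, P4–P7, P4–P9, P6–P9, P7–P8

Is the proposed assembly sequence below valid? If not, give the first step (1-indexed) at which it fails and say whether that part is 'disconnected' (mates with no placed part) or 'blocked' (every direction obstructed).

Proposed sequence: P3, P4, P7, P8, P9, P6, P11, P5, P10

1. P3@(0, -1, -1) [-x clear] — {P3}
2. P4@(0, -1, 0) [-y clear] — {P3, P4}
3. P7@(0, -1, 1) [-y clear] — {P3, P4, P7}
4. P8@(0, -2, 1) [+x clear] — {P3, P4, P7, P8}
5. P9@(0, 0, 0) [-x clear] — {P3, P4, P7, P8, P9}
6. P6@(0, 1, 0) [+z clear] — {P3, P4, P6, P7, P8, P9}
7. P11@(0, 2, 0) [+z clear] — {P11, P3, P4, P6, P7, P8, P9}
8. P5@(0, 3, 0) [-x clear] — {P11, P3, P4, P5, P6, P7, P8, P9}
9. P10@(1, 3, 0) [+y clear] — {P10, P11, P3, P4, P5, P6, P7, P8, P9}

Valid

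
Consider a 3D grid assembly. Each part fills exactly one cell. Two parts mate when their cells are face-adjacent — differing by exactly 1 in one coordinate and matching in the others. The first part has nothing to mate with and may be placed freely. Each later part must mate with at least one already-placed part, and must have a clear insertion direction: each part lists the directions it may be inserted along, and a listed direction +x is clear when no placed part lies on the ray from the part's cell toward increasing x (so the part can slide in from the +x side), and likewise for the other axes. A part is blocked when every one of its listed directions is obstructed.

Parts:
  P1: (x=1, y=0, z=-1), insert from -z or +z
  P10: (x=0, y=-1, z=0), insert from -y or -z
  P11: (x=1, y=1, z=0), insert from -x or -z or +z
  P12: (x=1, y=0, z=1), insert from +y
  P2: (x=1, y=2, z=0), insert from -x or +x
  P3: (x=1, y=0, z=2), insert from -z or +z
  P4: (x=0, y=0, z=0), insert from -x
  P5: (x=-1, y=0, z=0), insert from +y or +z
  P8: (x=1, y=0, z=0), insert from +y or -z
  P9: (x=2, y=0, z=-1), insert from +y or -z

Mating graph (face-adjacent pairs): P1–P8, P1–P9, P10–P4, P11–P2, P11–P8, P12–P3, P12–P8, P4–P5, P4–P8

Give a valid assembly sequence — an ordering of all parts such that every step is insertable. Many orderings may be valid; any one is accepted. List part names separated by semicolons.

1. P12@(1, 0, 1) [+y clear] — {P12}
2. P3@(1, 0, 2) [+z clear] — {P12, P3}
3. P8@(1, 0, 0) [+y clear] — {P12, P3, P8}
4. P4@(0, 0, 0) [-x clear] — {P12, P3, P4, P8}
5. P11@(1, 1, 0) [-x clear] — {P11, P12, P3, P4, P8}
6. P5@(-1, 0, 0) [+y clear] — {P11, P12, P3, P4, P5, P8}
7. P10@(0, -1, 0) [-y clear] — {P10, P11, P12, P3, P4, P5, P8}
8. P2@(1, 2, 0) [-x clear] — {P10, P11, P12, P2, P3, P4, P5, P8}
9. P1@(1, 0, -1) [-z clear] — {P1, P10, P11, P12, P2, P3, P4, P5, P8}
10. P9@(2, 0, -1) [+y clear] — {P1, P10, P11, P12, P2, P3, P4, P5, P8, P9}

P12; P3; P8; P4; P11; P5; P10; P2; P1; P9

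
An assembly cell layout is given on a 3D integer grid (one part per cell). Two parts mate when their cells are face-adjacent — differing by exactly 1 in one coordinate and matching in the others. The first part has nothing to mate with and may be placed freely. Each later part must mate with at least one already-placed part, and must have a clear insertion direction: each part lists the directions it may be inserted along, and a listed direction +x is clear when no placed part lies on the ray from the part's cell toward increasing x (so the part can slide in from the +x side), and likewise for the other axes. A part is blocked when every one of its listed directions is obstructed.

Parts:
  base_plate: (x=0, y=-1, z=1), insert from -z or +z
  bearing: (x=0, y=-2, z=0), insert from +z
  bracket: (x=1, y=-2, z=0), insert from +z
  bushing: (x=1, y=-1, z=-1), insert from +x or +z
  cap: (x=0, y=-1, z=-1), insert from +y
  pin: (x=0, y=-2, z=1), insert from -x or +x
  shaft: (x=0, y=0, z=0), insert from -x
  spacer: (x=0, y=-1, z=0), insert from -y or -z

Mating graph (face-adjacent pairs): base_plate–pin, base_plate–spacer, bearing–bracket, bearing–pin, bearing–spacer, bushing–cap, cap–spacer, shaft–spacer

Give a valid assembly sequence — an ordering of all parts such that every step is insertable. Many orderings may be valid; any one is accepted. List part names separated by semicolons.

1. base_plate@(0, -1, 1) [-z clear] — {base_plate}
2. spacer@(0, -1, 0) [-y clear] — {base_plate, spacer}
3. bearing@(0, -2, 0) [+z clear] — {base_plate, bearing, spacer}
4. bracket@(1, -2, 0) [+z clear] — {base_plate, bearing, bracket, spacer}
5. cap@(0, -1, -1) [+y clear] — {base_plate, bearing, bracket, cap, spacer}
6. bushing@(1, -1, -1) [+x clear] — {base_plate, bearing, bracket, bushing, cap, spacer}
7. pin@(0, -2, 1) [-x clear] — {base_plate, bearing, bracket, bushing, cap, pin, spacer}
8. shaft@(0, 0, 0) [-x clear] — {base_plate, bearing, bracket, bushing, cap, pin, shaft, spacer}

base_plate; spacer; bearing; bracket; cap; bushing; pin; shaft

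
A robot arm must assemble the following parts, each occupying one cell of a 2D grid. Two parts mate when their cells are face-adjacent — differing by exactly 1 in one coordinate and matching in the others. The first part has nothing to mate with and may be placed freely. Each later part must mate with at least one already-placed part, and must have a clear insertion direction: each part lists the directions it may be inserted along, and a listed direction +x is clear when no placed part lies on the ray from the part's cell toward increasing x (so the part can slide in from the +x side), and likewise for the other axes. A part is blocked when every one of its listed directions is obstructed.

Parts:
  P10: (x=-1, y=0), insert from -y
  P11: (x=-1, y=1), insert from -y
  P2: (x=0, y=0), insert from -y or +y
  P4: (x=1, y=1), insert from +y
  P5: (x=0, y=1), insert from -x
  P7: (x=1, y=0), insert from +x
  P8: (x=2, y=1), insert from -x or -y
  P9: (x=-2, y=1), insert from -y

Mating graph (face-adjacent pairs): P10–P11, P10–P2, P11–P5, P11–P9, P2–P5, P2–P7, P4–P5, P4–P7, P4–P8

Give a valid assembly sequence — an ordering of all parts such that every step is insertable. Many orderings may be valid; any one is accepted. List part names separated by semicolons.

1. P4@(1, 1) [+y clear] — {P4}
2. P5@(0, 1) [-x clear] — {P4, P5}
3. P11@(-1, 1) [-y clear] — {P11, P4, P5}
4. P8@(2, 1) [-y clear] — {P11, P4, P5, P8}
5. P9@(-2, 1) [-y clear] — {P11, P4, P5, P8, P9}
6. P10@(-1, 0) [-y clear] — {P10, P11, P4, P5, P8, P9}
7. P2@(0, 0) [-y clear] — {P10, P11, P2, P4, P5, P8, P9}
8. P7@(1, 0) [+x clear] — {P10, P11, P2, P4, P5, P7, P8, P9}

P4; P5; P11; P8; P9; P10; P2; P7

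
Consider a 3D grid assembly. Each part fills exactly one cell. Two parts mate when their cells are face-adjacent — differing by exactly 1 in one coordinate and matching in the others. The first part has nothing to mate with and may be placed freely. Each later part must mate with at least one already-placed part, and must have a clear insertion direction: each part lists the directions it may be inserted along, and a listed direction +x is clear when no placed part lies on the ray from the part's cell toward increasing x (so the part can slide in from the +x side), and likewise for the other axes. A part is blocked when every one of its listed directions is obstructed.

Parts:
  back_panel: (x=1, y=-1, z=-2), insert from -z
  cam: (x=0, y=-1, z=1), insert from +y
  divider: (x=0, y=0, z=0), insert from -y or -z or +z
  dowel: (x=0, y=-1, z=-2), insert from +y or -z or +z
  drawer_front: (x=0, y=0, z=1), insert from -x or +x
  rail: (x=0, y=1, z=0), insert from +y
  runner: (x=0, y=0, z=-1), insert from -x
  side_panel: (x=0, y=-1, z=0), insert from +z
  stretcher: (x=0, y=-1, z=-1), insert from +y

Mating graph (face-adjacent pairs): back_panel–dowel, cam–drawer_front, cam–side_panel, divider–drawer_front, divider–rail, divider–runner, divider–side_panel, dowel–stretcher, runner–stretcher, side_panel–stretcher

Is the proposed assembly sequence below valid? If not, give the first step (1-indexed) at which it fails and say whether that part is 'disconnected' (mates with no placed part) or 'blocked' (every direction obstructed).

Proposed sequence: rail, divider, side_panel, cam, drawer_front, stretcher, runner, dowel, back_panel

1. rail@(0, 1, 0) [+y clear] — {rail}
2. divider@(0, 0, 0) [-y clear] — {divider, rail}
3. side_panel@(0, -1, 0) [+z clear] — {divider, rail, side_panel}
4. cam@(0, -1, 1) [+y clear] — {cam, divider, rail, side_panel}
5. drawer_front@(0, 0, 1) [-x clear] — {cam, divider, drawer_front, rail, side_panel}
6. stretcher@(0, -1, -1) [+y clear] — {cam, divider, drawer_front, rail, side_panel, stretcher}
7. runner@(0, 0, -1) [-x clear] — {cam, divider, drawer_front, rail, runner, side_panel, stretcher}
8. dowel@(0, -1, -2) [+y clear] — {cam, divider, dowel, drawer_front, rail, runner, side_panel, stretcher}
9. back_panel@(1, -1, -2) [-z clear] — {back_panel, cam, divider, dowel, drawer_front, rail, runner, side_panel, stretcher}

Valid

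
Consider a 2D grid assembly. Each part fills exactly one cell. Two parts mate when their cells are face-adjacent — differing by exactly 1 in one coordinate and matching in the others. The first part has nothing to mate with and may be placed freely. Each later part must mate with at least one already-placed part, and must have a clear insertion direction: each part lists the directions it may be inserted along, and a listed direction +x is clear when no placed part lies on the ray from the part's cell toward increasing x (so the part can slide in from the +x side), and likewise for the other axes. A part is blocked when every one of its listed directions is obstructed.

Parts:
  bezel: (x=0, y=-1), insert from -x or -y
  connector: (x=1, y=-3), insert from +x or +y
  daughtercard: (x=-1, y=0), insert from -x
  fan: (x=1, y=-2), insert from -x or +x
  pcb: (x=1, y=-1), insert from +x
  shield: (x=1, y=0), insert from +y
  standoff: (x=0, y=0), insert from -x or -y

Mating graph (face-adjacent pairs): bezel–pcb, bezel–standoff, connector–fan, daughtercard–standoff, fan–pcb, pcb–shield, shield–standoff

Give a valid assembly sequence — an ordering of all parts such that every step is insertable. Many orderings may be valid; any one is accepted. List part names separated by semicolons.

shield; pcb; bezel; standoff; daughtercard; fan; connector

1. shield@(1, 0) [+y clear] — {shield}
2. pcb@(1, -1) [+x clear] — {pcb, shield}
3. bezel@(0, -1) [-x clear] — {bezel, pcb, shield}
4. standoff@(0, 0) [-x clear] — {bezel, pcb, shield, standoff}
5. daughtercard@(-1, 0) [-x clear] — {bezel, daughtercard, pcb, shield, standoff}
6. fan@(1, -2) [-x clear] — {bezel, daughtercard, fan, pcb, shield, standoff}
7. connector@(1, -3) [+x clear] — {bezel, connector, daughtercard, fan, pcb, shield, standoff}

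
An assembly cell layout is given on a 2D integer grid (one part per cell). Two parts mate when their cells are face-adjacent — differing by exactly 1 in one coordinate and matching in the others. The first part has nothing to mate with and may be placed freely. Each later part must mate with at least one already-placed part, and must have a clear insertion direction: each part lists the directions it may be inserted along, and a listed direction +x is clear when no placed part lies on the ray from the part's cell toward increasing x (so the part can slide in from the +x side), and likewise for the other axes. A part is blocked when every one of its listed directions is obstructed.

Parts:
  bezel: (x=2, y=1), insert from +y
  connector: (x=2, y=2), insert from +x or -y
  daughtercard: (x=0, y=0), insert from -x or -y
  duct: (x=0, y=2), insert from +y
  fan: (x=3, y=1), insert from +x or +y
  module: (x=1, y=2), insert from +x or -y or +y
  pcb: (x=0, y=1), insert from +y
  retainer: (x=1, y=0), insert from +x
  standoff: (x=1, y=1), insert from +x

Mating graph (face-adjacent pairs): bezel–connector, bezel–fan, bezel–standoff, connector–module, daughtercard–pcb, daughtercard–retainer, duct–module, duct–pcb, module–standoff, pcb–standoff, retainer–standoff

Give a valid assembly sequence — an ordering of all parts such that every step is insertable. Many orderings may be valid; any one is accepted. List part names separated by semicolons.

1. module@(1, 2) [+x clear] — {module}
2. standoff@(1, 1) [+x clear] — {module, standoff}
3. pcb@(0, 1) [+y clear] — {module, pcb, standoff}
4. retainer@(1, 0) [+x clear] — {module, pcb, retainer, standoff}
5. duct@(0, 2) [+y clear] — {duct, module, pcb, retainer, standoff}
6. bezel@(2, 1) [+y clear] — {bezel, duct, module, pcb, retainer, standoff}
7. fan@(3, 1) [+x clear] — {bezel, duct, fan, module, pcb, retainer, standoff}
8. daughtercard@(0, 0) [-x clear] — {bezel, daughtercard, duct, fan, module, pcb, retainer, standoff}
9. connector@(2, 2) [+x clear] — {bezel, connector, daughtercard, duct, fan, module, pcb, retainer, standoff}

module; standoff; pcb; retainer; duct; bezel; fan; daughtercard; connector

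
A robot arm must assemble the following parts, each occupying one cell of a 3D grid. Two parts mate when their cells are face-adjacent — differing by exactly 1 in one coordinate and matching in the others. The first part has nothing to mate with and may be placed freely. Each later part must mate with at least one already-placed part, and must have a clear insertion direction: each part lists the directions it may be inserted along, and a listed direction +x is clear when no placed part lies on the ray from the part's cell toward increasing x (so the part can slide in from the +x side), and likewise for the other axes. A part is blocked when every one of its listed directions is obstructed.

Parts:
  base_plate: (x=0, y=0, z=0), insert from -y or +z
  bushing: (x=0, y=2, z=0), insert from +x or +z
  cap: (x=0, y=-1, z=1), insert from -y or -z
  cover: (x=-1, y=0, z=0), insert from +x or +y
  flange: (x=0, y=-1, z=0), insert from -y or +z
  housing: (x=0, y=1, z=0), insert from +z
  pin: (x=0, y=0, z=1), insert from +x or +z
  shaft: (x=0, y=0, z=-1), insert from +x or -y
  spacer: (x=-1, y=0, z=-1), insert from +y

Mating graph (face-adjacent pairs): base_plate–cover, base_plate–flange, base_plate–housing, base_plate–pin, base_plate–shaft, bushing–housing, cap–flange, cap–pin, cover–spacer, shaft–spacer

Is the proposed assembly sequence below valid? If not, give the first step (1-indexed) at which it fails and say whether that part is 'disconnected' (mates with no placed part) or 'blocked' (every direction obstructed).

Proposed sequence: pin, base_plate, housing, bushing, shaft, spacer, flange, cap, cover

Valid

1. pin@(0, 0, 1) [+x clear] — {pin}
2. base_plate@(0, 0, 0) [-y clear] — {base_plate, pin}
3. housing@(0, 1, 0) [+z clear] — {base_plate, housing, pin}
4. bushing@(0, 2, 0) [+x clear] — {base_plate, bushing, housing, pin}
5. shaft@(0, 0, -1) [+x clear] — {base_plate, bushing, housing, pin, shaft}
6. spacer@(-1, 0, -1) [+y clear] — {base_plate, bushing, housing, pin, shaft, spacer}
7. flange@(0, -1, 0) [-y clear] — {base_plate, bushing, flange, housing, pin, shaft, spacer}
8. cap@(0, -1, 1) [-y clear] — {base_plate, bushing, cap, flange, housing, pin, shaft, spacer}
9. cover@(-1, 0, 0) [+y clear] — {base_plate, bushing, cap, cover, flange, housing, pin, shaft, spacer}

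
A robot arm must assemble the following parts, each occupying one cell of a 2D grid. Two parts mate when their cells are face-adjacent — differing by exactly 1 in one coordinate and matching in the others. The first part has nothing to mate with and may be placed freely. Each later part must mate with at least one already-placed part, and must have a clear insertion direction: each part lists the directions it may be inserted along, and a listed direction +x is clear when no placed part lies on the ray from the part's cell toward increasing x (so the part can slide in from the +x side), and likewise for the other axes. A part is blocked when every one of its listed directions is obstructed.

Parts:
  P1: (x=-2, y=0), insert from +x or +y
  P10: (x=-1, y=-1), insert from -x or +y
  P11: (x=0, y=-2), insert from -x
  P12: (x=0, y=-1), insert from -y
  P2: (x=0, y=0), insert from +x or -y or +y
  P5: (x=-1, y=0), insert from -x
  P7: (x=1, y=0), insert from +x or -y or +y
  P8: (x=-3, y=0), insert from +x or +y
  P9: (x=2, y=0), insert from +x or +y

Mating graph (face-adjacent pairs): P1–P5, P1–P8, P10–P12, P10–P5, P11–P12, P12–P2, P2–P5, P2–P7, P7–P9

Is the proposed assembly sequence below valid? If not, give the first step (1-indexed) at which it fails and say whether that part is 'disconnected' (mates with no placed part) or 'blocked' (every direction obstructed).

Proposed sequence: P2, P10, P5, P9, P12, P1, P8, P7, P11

1. P2@(0, 0) [+x clear] — {P2}
2. P10@(-1, -1) — no placed neighbour ⇒ disconnected

Invalid at step 2 (disconnected)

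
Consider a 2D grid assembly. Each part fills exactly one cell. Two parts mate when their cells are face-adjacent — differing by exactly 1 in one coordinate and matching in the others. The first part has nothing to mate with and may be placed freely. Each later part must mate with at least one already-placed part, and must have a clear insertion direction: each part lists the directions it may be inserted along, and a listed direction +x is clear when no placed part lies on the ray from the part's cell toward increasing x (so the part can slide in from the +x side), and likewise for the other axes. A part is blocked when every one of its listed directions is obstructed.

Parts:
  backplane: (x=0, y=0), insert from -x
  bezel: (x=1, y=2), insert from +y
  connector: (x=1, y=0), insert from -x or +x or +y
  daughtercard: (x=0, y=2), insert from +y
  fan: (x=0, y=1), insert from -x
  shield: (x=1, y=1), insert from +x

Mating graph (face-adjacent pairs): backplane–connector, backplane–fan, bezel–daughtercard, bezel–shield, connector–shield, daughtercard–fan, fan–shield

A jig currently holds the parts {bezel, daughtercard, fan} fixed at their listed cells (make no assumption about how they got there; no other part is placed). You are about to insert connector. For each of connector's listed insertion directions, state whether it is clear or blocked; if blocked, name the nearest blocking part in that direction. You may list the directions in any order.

+x: clear; +y: blocked by bezel; -x: clear

-x: ray from connector(1, 0) has no placed part ⇒ clear
+x: ray from connector(1, 0) has no placed part ⇒ clear
+y: nearest on ray is bezel@(1, 2) ⇒ blocked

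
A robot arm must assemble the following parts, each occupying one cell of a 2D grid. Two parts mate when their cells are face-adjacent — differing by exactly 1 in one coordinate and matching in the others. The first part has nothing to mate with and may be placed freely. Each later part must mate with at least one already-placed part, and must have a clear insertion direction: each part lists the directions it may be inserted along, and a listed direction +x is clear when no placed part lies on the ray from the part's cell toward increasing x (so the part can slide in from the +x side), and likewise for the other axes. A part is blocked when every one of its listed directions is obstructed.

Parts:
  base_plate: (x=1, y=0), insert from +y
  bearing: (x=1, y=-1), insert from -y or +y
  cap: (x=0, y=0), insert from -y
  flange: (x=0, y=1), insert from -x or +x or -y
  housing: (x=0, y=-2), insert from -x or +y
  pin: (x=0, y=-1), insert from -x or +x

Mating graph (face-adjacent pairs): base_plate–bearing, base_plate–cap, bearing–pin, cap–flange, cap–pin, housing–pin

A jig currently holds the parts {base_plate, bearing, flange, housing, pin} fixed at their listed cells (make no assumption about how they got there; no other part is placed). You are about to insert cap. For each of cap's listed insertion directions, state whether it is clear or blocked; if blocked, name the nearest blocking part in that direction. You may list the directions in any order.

-y: blocked by pin

-y: nearest on ray is pin@(0, -1) ⇒ blocked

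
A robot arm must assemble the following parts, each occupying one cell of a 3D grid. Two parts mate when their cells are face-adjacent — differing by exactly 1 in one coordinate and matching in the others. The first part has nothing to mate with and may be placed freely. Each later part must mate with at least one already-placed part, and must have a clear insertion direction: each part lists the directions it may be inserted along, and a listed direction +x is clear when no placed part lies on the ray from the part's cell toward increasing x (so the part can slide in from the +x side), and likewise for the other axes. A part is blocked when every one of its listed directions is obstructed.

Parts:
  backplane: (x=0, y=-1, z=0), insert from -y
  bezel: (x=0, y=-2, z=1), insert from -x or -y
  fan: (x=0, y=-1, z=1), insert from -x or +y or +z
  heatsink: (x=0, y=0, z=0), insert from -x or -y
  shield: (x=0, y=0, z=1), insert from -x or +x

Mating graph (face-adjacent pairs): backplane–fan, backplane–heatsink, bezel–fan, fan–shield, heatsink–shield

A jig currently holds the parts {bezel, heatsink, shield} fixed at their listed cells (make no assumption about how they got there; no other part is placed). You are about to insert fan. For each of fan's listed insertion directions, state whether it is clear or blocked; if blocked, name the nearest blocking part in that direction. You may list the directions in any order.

+y: blocked by shield; +z: clear; -x: clear

-x: ray from fan(0, -1, 1) has no placed part ⇒ clear
+y: nearest on ray is shield@(0, 0, 1) ⇒ blocked
+z: ray from fan(0, -1, 1) has no placed part ⇒ clear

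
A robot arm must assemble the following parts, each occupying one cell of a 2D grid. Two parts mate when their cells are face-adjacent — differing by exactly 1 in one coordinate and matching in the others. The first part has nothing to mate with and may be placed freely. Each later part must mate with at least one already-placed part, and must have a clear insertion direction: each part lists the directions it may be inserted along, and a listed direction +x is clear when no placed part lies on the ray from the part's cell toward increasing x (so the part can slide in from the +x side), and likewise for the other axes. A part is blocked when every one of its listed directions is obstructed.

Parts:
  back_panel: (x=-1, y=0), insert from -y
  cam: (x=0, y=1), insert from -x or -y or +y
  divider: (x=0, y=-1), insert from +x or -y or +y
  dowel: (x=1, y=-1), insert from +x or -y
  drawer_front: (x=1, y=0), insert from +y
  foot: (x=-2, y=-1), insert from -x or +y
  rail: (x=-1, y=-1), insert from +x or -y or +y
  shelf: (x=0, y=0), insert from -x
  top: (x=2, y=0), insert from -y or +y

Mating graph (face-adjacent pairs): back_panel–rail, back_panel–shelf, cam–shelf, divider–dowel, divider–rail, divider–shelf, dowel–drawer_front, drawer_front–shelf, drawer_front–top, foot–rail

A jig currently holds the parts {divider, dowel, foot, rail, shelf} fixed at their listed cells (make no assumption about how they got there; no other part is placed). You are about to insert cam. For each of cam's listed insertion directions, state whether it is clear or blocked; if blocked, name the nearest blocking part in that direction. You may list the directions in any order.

-x: ray from cam(0, 1) has no placed part ⇒ clear
-y: nearest on ray is shelf@(0, 0) ⇒ blocked
+y: ray from cam(0, 1) has no placed part ⇒ clear

+y: clear; -x: clear; -y: blocked by shelf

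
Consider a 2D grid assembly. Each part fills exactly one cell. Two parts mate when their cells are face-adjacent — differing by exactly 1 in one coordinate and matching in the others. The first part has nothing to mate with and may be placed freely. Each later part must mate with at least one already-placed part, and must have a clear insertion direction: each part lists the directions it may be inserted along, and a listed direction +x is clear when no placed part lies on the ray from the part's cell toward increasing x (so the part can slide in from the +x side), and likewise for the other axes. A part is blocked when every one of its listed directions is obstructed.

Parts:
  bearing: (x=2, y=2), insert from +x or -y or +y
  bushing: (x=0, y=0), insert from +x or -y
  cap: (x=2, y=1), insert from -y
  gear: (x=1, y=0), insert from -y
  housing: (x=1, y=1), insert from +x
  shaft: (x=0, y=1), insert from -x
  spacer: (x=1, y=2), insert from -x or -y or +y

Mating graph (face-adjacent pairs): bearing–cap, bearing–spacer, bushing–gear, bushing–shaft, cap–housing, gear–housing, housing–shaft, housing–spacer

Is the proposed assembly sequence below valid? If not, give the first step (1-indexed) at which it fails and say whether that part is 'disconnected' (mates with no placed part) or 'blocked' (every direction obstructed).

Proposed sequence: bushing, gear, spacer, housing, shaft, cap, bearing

1. bushing@(0, 0) [+x clear] — {bushing}
2. gear@(1, 0) [-y clear] — {bushing, gear}
3. spacer@(1, 2) — no placed neighbour ⇒ disconnected

Invalid at step 3 (disconnected)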